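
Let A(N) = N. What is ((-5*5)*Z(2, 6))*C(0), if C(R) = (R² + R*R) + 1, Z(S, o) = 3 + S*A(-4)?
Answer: 125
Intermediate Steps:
Z(S, o) = 3 - 4*S (Z(S, o) = 3 + S*(-4) = 3 - 4*S)
C(R) = 1 + 2*R² (C(R) = (R² + R²) + 1 = 2*R² + 1 = 1 + 2*R²)
((-5*5)*Z(2, 6))*C(0) = ((-5*5)*(3 - 4*2))*(1 + 2*0²) = (-25*(3 - 8))*(1 + 2*0) = (-25*(-5))*(1 + 0) = 125*1 = 125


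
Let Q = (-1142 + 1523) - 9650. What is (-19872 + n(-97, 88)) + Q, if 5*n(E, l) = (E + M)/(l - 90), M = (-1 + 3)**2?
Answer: -291317/10 ≈ -29132.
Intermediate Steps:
M = 4 (M = 2**2 = 4)
Q = -9269 (Q = 381 - 9650 = -9269)
n(E, l) = (4 + E)/(5*(-90 + l)) (n(E, l) = ((E + 4)/(l - 90))/5 = ((4 + E)/(-90 + l))/5 = (4 + E)/(5*(-90 + l)))
(-19872 + n(-97, 88)) + Q = (-19872 + (4 - 97)/(5*(-90 + 88))) - 9269 = (-19872 + (1/5)*(-93)/(-2)) - 9269 = (-19872 + (1/5)*(-1/2)*(-93)) - 9269 = (-19872 + 93/10) - 9269 = -198627/10 - 9269 = -291317/10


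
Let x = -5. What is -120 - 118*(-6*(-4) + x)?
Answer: -2362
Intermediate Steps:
-120 - 118*(-6*(-4) + x) = -120 - 118*(-6*(-4) - 5) = -120 - 118*(24 - 5) = -120 - 118*19 = -120 - 2242 = -2362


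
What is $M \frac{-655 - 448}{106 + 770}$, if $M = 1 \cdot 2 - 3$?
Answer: $\frac{1103}{876} \approx 1.2591$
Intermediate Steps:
$M = -1$ ($M = 2 - 3 = -1$)
$M \frac{-655 - 448}{106 + 770} = - \frac{-655 - 448}{106 + 770} = - \frac{-1103}{876} = \left(-1\right) \left(- \frac{1103}{876}\right) = \frac{1103}{876}$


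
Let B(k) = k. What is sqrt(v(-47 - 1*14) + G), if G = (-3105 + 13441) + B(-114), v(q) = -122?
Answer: 10*sqrt(101) ≈ 100.50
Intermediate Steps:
G = 10222 (G = (-3105 + 13441) - 114 = 10336 - 114 = 10222)
sqrt(v(-47 - 1*14) + G) = sqrt(-122 + 10222) = sqrt(10100) = 10*sqrt(101)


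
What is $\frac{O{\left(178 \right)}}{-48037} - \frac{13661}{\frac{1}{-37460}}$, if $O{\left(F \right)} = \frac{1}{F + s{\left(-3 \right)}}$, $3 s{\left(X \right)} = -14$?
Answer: $\frac{12782902755594397}{24979240} \approx 5.1174 \cdot 10^{8}$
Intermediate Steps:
$s{\left(X \right)} = - \frac{14}{3}$ ($s{\left(X \right)} = \frac{1}{3} \left(-14\right) = - \frac{14}{3}$)
$O{\left(F \right)} = \frac{1}{- \frac{14}{3} + F}$ ($O{\left(F \right)} = \frac{1}{F - \frac{14}{3}} = \frac{1}{- \frac{14}{3} + F}$)
$\frac{O{\left(178 \right)}}{-48037} - \frac{13661}{\frac{1}{-37460}} = \frac{3 \frac{1}{-14 + 3 \cdot 178}}{-48037} - \frac{13661}{\frac{1}{-37460}} = \frac{3}{-14 + 534} \left(- \frac{1}{48037}\right) - \frac{13661}{- \frac{1}{37460}} = \frac{3}{520} \left(- \frac{1}{48037}\right) - -511741060 = 3 \cdot \frac{1}{520} \left(- \frac{1}{48037}\right) + 511741060 = \frac{3}{520} \left(- \frac{1}{48037}\right) + 511741060 = - \frac{3}{24979240} + 511741060 = \frac{12782902755594397}{24979240}$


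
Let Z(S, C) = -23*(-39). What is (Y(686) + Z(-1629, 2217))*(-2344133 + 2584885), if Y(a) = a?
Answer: 381110416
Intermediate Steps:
Z(S, C) = 897
(Y(686) + Z(-1629, 2217))*(-2344133 + 2584885) = (686 + 897)*(-2344133 + 2584885) = 1583*240752 = 381110416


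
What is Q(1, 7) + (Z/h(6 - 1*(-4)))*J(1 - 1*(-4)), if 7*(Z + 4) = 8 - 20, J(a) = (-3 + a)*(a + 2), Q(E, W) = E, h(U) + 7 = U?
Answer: -77/3 ≈ -25.667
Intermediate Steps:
h(U) = -7 + U
J(a) = (-3 + a)*(2 + a)
Z = -40/7 (Z = -4 + (8 - 20)/7 = -4 + (⅐)*(-12) = -4 - 12/7 = -40/7 ≈ -5.7143)
Q(1, 7) + (Z/h(6 - 1*(-4)))*J(1 - 1*(-4)) = 1 + (-40/(7*(-7 + (6 - 1*(-4)))))*(-6 + (1 - 1*(-4))² - (1 - 1*(-4))) = 1 + (-40/(7*(-7 + (6 + 4))))*(-6 + (1 + 4)² - (1 + 4)) = 1 + (-40/(7*(-7 + 10)))*(-6 + 5² - 1*5) = 1 + (-40/7/3)*(-6 + 25 - 5) = 1 - 40/7*⅓*14 = 1 - 40/21*14 = 1 - 80/3 = -77/3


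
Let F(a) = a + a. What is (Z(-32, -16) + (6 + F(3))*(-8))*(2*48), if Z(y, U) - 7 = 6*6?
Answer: -5088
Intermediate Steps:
Z(y, U) = 43 (Z(y, U) = 7 + 6*6 = 7 + 36 = 43)
F(a) = 2*a
(Z(-32, -16) + (6 + F(3))*(-8))*(2*48) = (43 + (6 + 2*3)*(-8))*(2*48) = (43 + (6 + 6)*(-8))*96 = (43 + 12*(-8))*96 = (43 - 96)*96 = -53*96 = -5088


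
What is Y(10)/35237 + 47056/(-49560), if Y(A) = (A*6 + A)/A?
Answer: -207220669/218293215 ≈ -0.94928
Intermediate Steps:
Y(A) = 7 (Y(A) = (6*A + A)/A = (7*A)/A = 7)
Y(10)/35237 + 47056/(-49560) = 7/35237 + 47056/(-49560) = 7*(1/35237) + 47056*(-1/49560) = 7/35237 - 5882/6195 = -207220669/218293215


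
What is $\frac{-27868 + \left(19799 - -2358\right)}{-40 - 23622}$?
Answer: $\frac{5711}{23662} \approx 0.24136$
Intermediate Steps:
$\frac{-27868 + \left(19799 - -2358\right)}{-40 - 23622} = \frac{-27868 + \left(19799 + 2358\right)}{-23662} = \left(-27868 + 22157\right) \left(- \frac{1}{23662}\right) = \left(-5711\right) \left(- \frac{1}{23662}\right) = \frac{5711}{23662}$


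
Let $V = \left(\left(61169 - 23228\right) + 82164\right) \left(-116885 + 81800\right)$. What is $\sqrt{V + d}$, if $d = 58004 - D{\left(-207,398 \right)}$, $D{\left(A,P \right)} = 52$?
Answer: $i \sqrt{4213825973} \approx 64914.0 i$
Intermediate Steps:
$d = 57952$ ($d = 58004 - 52 = 57952$)
$V = -4213883925$ ($V = \left(37941 + 82164\right) \left(-35085\right) = 120105 \left(-35085\right) = -4213883925$)
$\sqrt{V + d} = \sqrt{-4213883925 + 57952} = \sqrt{-4213825973} = i \sqrt{4213825973}$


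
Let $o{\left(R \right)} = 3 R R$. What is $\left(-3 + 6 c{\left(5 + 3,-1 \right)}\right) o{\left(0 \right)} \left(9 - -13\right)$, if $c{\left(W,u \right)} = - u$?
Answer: $0$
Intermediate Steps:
$o{\left(R \right)} = 3 R^{2}$
$\left(-3 + 6 c{\left(5 + 3,-1 \right)}\right) o{\left(0 \right)} \left(9 - -13\right) = \left(-3 + 6 \left(\left(-1\right) \left(-1\right)\right)\right) 3 \cdot 0^{2} \left(9 - -13\right) = \left(-3 + 6 \cdot 1\right) 3 \cdot 0 \left(9 + 13\right) = \left(-3 + 6\right) 0 \cdot 22 = 3 \cdot 0 \cdot 22 = 0 \cdot 22 = 0$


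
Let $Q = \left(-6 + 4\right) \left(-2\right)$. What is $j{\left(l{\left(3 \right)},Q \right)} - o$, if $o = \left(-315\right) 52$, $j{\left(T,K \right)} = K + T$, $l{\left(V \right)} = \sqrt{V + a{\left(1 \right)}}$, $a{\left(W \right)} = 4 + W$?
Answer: $16384 + 2 \sqrt{2} \approx 16387.0$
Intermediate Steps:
$l{\left(V \right)} = \sqrt{5 + V}$ ($l{\left(V \right)} = \sqrt{V + \left(4 + 1\right)} = \sqrt{V + 5} = \sqrt{5 + V}$)
$Q = 4$ ($Q = \left(-2\right) \left(-2\right) = 4$)
$o = -16380$
$j{\left(l{\left(3 \right)},Q \right)} - o = \left(4 + \sqrt{5 + 3}\right) - -16380 = \left(4 + \sqrt{8}\right) + 16380 = \left(4 + 2 \sqrt{2}\right) + 16380 = 16384 + 2 \sqrt{2}$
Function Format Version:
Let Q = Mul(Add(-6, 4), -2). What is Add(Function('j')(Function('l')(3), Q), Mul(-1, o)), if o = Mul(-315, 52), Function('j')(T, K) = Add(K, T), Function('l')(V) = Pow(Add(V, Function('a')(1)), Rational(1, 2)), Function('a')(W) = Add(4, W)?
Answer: Add(16384, Mul(2, Pow(2, Rational(1, 2)))) ≈ 16387.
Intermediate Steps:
Function('l')(V) = Pow(Add(5, V), Rational(1, 2)) (Function('l')(V) = Pow(Add(V, Add(4, 1)), Rational(1, 2)) = Pow(Add(V, 5), Rational(1, 2)) = Pow(Add(5, V), Rational(1, 2)))
Q = 4 (Q = Mul(-2, -2) = 4)
o = -16380
Add(Function('j')(Function('l')(3), Q), Mul(-1, o)) = Add(Add(4, Pow(Add(5, 3), Rational(1, 2))), Mul(-1, -16380)) = Add(Add(4, Pow(8, Rational(1, 2))), 16380) = Add(Add(4, Mul(2, Pow(2, Rational(1, 2)))), 16380) = Add(16384, Mul(2, Pow(2, Rational(1, 2))))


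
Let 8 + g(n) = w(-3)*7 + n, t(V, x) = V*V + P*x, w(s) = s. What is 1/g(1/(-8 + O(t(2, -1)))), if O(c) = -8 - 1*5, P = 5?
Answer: -21/610 ≈ -0.034426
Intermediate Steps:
t(V, x) = V² + 5*x (t(V, x) = V*V + 5*x = V² + 5*x)
O(c) = -13 (O(c) = -8 - 5 = -13)
g(n) = -29 + n (g(n) = -8 + (-3*7 + n) = -8 + (-21 + n) = -29 + n)
1/g(1/(-8 + O(t(2, -1)))) = 1/(-29 + 1/(-8 - 13)) = 1/(-29 + 1/(-21)) = 1/(-29 - 1/21) = 1/(-610/21) = -21/610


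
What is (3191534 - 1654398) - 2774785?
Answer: -1237649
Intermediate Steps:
(3191534 - 1654398) - 2774785 = 1537136 - 2774785 = -1237649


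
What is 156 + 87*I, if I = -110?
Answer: -9414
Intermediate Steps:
156 + 87*I = 156 + 87*(-110) = 156 - 9570 = -9414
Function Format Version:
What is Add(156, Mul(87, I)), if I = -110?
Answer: -9414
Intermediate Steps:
Add(156, Mul(87, I)) = Add(156, Mul(87, -110)) = Add(156, -9570) = -9414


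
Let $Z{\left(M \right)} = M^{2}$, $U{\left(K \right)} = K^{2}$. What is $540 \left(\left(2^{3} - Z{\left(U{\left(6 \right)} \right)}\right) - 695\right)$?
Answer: $-1070820$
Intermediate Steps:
$540 \left(\left(2^{3} - Z{\left(U{\left(6 \right)} \right)}\right) - 695\right) = 540 \left(\left(2^{3} - \left(6^{2}\right)^{2}\right) - 695\right) = 540 \left(\left(8 - 36^{2}\right) - 695\right) = 540 \left(\left(8 - 1296\right) - 695\right) = 540 \left(-1288 - 695\right) = 540 \left(-1983\right) = -1070820$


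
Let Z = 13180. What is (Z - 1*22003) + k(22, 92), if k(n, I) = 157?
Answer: -8666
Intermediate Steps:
(Z - 1*22003) + k(22, 92) = (13180 - 1*22003) + 157 = (13180 - 22003) + 157 = -8823 + 157 = -8666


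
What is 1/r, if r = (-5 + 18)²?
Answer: 1/169 ≈ 0.0059172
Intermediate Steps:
r = 169 (r = 13² = 169)
1/r = 1/169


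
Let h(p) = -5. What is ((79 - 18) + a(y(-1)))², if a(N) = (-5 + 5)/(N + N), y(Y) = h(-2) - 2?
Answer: 3721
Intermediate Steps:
y(Y) = -7 (y(Y) = -5 - 2 = -7)
a(N) = 0 (a(N) = 0/((2*N)) = 0*(1/(2*N)) = 0)
((79 - 18) + a(y(-1)))² = ((79 - 18) + 0)² = (61 + 0)² = 61² = 3721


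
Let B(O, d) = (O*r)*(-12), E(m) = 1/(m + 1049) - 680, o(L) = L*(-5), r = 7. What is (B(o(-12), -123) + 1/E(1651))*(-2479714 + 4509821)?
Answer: -18785468567629620/1835999 ≈ -1.0232e+10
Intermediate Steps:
o(L) = -5*L
E(m) = -680 + 1/(1049 + m) (E(m) = 1/(1049 + m) - 680 = -680 + 1/(1049 + m))
B(O, d) = -84*O (B(O, d) = (O*7)*(-12) = (7*O)*(-12) = -84*O)
(B(o(-12), -123) + 1/E(1651))*(-2479714 + 4509821) = (-(-420)*(-12) + 1/((-713319 - 680*1651)/(1049 + 1651)))*(-2479714 + 4509821) = (-84*60 + 1/((-713319 - 1122680)/2700))*2030107 = (-5040 + 1/((1/2700)*(-1835999)))*2030107 = (-5040 + 1/(-1835999/2700))*2030107 = (-5040 - 2700/1835999)*2030107 = -9253437660/1835999*2030107 = -18785468567629620/1835999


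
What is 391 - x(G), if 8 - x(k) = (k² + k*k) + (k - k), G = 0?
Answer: 383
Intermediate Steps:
x(k) = 8 - 2*k² (x(k) = 8 - ((k² + k*k) + (k - k)) = 8 - ((k² + k²) + 0) = 8 - (2*k² + 0) = 8 - 2*k²)
391 - x(G) = 391 - (8 - 2*0²) = 391 - (8 - 2*0) = 391 - (8 + 0) = 391 - 1*8 = 391 - 8 = 383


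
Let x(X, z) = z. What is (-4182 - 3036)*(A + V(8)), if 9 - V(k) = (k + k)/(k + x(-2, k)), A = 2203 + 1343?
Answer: -25652772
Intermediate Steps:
A = 3546
V(k) = 8 (V(k) = 9 - (k + k)/(k + k) = 9 - 2*k/(2*k) = 9 - 2*k*1/(2*k) = 9 - 1*1 = 9 - 1 = 8)
(-4182 - 3036)*(A + V(8)) = (-4182 - 3036)*(3546 + 8) = -7218*3554 = -25652772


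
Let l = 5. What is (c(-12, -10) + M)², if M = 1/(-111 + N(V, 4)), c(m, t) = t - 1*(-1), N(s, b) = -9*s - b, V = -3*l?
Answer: 32041/400 ≈ 80.103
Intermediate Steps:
V = -15 (V = -3*5 = -15)
N(s, b) = -b - 9*s
c(m, t) = 1 + t (c(m, t) = t + 1 = 1 + t)
M = 1/20 (M = 1/(-111 + (-1*4 - 9*(-15))) = 1/(-111 + (-4 + 135)) = 1/(-111 + 131) = 1/20 ≈ 0.050000)
(c(-12, -10) + M)² = ((1 - 10) + 1/20)² = (-9 + 1/20)² = (-179/20)² = 32041/400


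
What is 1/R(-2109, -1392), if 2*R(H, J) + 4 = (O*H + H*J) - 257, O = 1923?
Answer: -1/560070 ≈ -1.7855e-6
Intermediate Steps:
R(H, J) = -261/2 + 1923*H/2 + H*J/2 (R(H, J) = -2 + ((1923*H + H*J) - 257)/2 = -2 + (-257 + 1923*H + H*J)/2 = -2 + (-257/2 + 1923*H/2 + H*J/2) = -261/2 + 1923*H/2 + H*J/2)
1/R(-2109, -1392) = 1/(-261/2 + (1923/2)*(-2109) + (1/2)*(-2109)*(-1392)) = 1/(-261/2 - 4055607/2 + 1467864) = 1/(-560070) = -1/560070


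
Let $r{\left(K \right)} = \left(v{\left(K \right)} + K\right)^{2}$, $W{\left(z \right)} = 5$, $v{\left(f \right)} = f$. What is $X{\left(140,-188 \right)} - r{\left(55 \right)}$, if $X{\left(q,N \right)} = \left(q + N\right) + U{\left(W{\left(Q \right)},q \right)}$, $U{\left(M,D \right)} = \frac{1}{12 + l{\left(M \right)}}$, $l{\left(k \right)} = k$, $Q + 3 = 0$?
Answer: $- \frac{206515}{17} \approx -12148.0$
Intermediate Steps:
$Q = -3$ ($Q = -3 + 0 = -3$)
$r{\left(K \right)} = 4 K^{2}$ ($r{\left(K \right)} = \left(K + K\right)^{2} = \left(2 K\right)^{2} = 4 K^{2}$)
$U{\left(M,D \right)} = \frac{1}{12 + M}$
$X{\left(q,N \right)} = \frac{1}{17} + N + q$ ($X{\left(q,N \right)} = \left(q + N\right) + \frac{1}{12 + 5} = \left(N + q\right) + \frac{1}{17} = \frac{1}{17} + N + q$)
$X{\left(140,-188 \right)} - r{\left(55 \right)} = \left(\frac{1}{17} - 188 + 140\right) - 4 \cdot 55^{2} = - \frac{815}{17} - 4 \cdot 3025 = - \frac{815}{17} - 12100 = - \frac{206515}{17}$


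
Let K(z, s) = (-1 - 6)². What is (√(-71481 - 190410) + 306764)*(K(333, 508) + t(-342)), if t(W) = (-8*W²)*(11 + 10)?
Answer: -6027882843892 - 58949709*I*√29099 ≈ -6.0279e+12 - 1.0056e+10*I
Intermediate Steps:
K(z, s) = 49 (K(z, s) = (-7)² = 49)
t(W) = -168*W² (t(W) = -8*W²*21 = -168*W²)
(√(-71481 - 190410) + 306764)*(K(333, 508) + t(-342)) = (√(-71481 - 190410) + 306764)*(49 - 168*(-342)²) = (√(-261891) + 306764)*(49 - 168*116964) = (3*I*√29099 + 306764)*(49 - 19649952) = (306764 + 3*I*√29099)*(-19649903) = -6027882843892 - 58949709*I*√29099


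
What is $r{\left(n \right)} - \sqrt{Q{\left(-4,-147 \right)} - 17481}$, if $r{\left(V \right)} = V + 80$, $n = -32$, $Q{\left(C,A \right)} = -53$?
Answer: $48 - i \sqrt{17534} \approx 48.0 - 132.42 i$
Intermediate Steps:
$r{\left(V \right)} = 80 + V$
$r{\left(n \right)} - \sqrt{Q{\left(-4,-147 \right)} - 17481} = \left(80 - 32\right) - \sqrt{-53 - 17481} = 48 - \sqrt{-53 - 17481} = 48 - \sqrt{-17534} = 48 - i \sqrt{17534}$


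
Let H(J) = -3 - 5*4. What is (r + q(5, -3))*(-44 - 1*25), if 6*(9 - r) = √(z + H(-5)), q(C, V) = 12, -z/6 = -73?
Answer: -1449 + 23*√415/2 ≈ -1214.7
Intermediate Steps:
z = 438 (z = -6*(-73) = 438)
H(J) = -23 (H(J) = -3 - 20 = -23)
r = 9 - √415/6 (r = 9 - √(438 - 23)/6 = 9 - √415/6 ≈ 5.6047)
(r + q(5, -3))*(-44 - 1*25) = ((9 - √415/6) + 12)*(-44 - 1*25) = (21 - √415/6)*(-44 - 25) = (21 - √415/6)*(-69) = -1449 + 23*√415/2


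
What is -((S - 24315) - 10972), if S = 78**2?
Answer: 29203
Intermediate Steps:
S = 6084
-((S - 24315) - 10972) = -((6084 - 24315) - 10972) = -(-18231 - 10972) = -1*(-29203) = 29203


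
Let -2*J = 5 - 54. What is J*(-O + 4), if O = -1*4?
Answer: 196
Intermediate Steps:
O = -4
J = 49/2 (J = -(5 - 54)/2 = -½*(-49) = 49/2 ≈ 24.500)
J*(-O + 4) = 49*(-1*(-4) + 4)/2 = 49*(4 + 4)/2 = (49/2)*8 = 196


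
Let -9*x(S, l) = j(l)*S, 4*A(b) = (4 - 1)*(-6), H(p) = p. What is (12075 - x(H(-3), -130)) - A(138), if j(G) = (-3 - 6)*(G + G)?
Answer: 22599/2 ≈ 11300.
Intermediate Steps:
j(G) = -18*G
A(b) = -9/2 (A(b) = ((4 - 1)*(-6))/4 = (3*(-6))/4 = (¼)*(-18) = -9/2)
x(S, l) = 2*S*l (x(S, l) = -(-18*l)*S/9 = -(-2)*S*l = 2*S*l)
(12075 - x(H(-3), -130)) - A(138) = (12075 - 2*(-3)*(-130)) - 1*(-9/2) = (12075 - 1*780) + 9/2 = (12075 - 780) + 9/2 = 11295 + 9/2 = 22599/2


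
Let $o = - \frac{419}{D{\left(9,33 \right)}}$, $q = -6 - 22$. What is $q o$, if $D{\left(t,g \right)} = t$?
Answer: $\frac{11732}{9} \approx 1303.6$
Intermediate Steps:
$q = -28$ ($q = -6 - 22 = -28$)
$o = - \frac{419}{9} \approx -46.556$
$q o = \left(-28\right) \left(- \frac{419}{9}\right) = \frac{11732}{9}$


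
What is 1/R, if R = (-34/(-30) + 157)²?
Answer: 225/5626384 ≈ 3.9990e-5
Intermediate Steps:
R = 5626384/225 (R = (-34*(-1/30) + 157)² = (17/15 + 157)² = (2372/15)² = 5626384/225 ≈ 25006.)
1/R = 1/(5626384/225) = 225/5626384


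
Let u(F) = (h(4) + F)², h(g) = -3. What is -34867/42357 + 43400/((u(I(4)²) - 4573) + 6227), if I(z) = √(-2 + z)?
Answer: 50873969/2002881 ≈ 25.400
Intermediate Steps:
u(F) = (-3 + F)²
-34867/42357 + 43400/((u(I(4)²) - 4573) + 6227) = -34867/42357 + 43400/(((-3 + (√(-2 + 4))²)² - 4573) + 6227) = -34867*1/42357 + 43400/(((-3 + (√2)²)² - 4573) + 6227) = -4981/6051 + 43400/(((-3 + 2)² - 4573) + 6227) = -4981/6051 + 43400/(((-1)² - 4573) + 6227) = -4981/6051 + 43400/((1 - 4573) + 6227) = -4981/6051 + 43400/(-4572 + 6227) = -4981/6051 + 43400/1655 = -4981/6051 + 43400*(1/1655) = -4981/6051 + 8680/331 = 50873969/2002881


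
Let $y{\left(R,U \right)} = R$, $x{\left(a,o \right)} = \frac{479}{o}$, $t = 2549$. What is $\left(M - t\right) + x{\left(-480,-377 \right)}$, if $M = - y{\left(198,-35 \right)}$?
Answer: $- \frac{1036098}{377} \approx -2748.3$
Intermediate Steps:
$M = -198$ ($M = \left(-1\right) 198 = -198$)
$\left(M - t\right) + x{\left(-480,-377 \right)} = \left(-198 - 2549\right) + \frac{479}{-377} = \left(-198 - 2549\right) + 479 \left(- \frac{1}{377}\right) = -2747 - \frac{479}{377} = - \frac{1036098}{377}$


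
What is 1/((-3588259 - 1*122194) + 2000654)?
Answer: -1/1709799 ≈ -5.8486e-7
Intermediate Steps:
1/((-3588259 - 1*122194) + 2000654) = 1/((-3588259 - 122194) + 2000654) = 1/(-3710453 + 2000654) = 1/(-1709799) = -1/1709799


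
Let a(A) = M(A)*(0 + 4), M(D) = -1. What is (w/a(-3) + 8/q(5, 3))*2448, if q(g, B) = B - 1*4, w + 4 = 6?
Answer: -20808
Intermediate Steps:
w = 2 (w = -4 + 6 = 2)
a(A) = -4 (a(A) = -(0 + 4) = -1*4 = -4)
q(g, B) = -4 + B (q(g, B) = B - 4 = -4 + B)
(w/a(-3) + 8/q(5, 3))*2448 = (2/(-4) + 8/(-4 + 3))*2448 = (2*(-¼) + 8/(-1))*2448 = (-½ + 8*(-1))*2448 = (-½ - 8)*2448 = -17/2*2448 = -20808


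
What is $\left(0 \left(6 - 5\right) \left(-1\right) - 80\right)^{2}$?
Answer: $6400$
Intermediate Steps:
$\left(0 \left(6 - 5\right) \left(-1\right) - 80\right)^{2} = \left(0 \cdot 1 \left(-1\right) - 80\right)^{2} = \left(0 \left(-1\right) - 80\right)^{2} = \left(0 - 80\right)^{2} = \left(-80\right)^{2} = 6400$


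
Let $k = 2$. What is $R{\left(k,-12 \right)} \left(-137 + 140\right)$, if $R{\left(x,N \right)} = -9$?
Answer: $-27$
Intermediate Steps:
$R{\left(k,-12 \right)} \left(-137 + 140\right) = - 9 \left(-137 + 140\right) = \left(-9\right) 3 = -27$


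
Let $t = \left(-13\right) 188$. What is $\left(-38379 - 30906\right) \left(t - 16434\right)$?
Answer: $1307962230$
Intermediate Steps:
$t = -2444$
$\left(-38379 - 30906\right) \left(t - 16434\right) = \left(-38379 - 30906\right) \left(-2444 - 16434\right) = \left(-69285\right) \left(-18878\right) = 1307962230$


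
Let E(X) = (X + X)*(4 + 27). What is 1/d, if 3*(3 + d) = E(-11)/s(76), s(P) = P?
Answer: -114/683 ≈ -0.16691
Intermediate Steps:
E(X) = 62*X (E(X) = (2*X)*31 = 62*X)
d = -683/114 (d = -3 + ((62*(-11))/76)/3 = -3 + (-682*1/76)/3 = -3 + (1/3)*(-341/38) = -3 - 341/114 = -683/114 ≈ -5.9912)
1/d = 1/(-683/114) = -114/683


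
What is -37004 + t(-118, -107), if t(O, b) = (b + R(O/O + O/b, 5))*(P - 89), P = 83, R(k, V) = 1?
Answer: -36368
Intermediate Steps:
t(O, b) = -6 - 6*b (t(O, b) = (b + 1)*(83 - 89) = (1 + b)*(-6) = -6 - 6*b)
-37004 + t(-118, -107) = -37004 + (-6 - 6*(-107)) = -37004 + (-6 + 642) = -37004 + 636 = -36368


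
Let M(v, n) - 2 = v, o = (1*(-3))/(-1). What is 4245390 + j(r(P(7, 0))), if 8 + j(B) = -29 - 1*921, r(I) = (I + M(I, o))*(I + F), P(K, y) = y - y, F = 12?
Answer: 4244432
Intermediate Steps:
o = 3 (o = -3*(-1) = 3)
M(v, n) = 2 + v
P(K, y) = 0
r(I) = (2 + 2*I)*(12 + I) (r(I) = (I + (2 + I))*(I + 12) = (2 + 2*I)*(12 + I))
j(B) = -958 (j(B) = -8 + (-29 - 1*921) = -8 + (-29 - 921) = -8 - 950 = -958)
4245390 + j(r(P(7, 0))) = 4245390 - 958 = 4244432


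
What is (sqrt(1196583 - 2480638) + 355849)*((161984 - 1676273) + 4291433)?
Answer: 988243915256 + 2777144*I*sqrt(1284055) ≈ 9.8824e+11 + 3.147e+9*I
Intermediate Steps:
(sqrt(1196583 - 2480638) + 355849)*((161984 - 1676273) + 4291433) = (sqrt(-1284055) + 355849)*(-1514289 + 4291433) = (I*sqrt(1284055) + 355849)*2777144 = (355849 + I*sqrt(1284055))*2777144 = 988243915256 + 2777144*I*sqrt(1284055)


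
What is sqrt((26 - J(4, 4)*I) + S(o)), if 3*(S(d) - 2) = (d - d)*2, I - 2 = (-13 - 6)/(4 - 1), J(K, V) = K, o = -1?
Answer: 2*sqrt(102)/3 ≈ 6.7330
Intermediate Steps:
I = -13/3 (I = 2 + (-13 - 6)/(4 - 1) = 2 - 19/3 = -13/3 ≈ -4.3333)
S(d) = 2 (S(d) = 2 + ((d - d)*2)/3 = 2 + (0*2)/3 = 2 + (1/3)*0 = 2 + 0 = 2)
sqrt((26 - J(4, 4)*I) + S(o)) = sqrt((26 - 4*(-13)/3) + 2) = sqrt((26 - 1*(-52/3)) + 2) = sqrt((26 + 52/3) + 2) = sqrt(130/3 + 2) = sqrt(136/3) = 2*sqrt(102)/3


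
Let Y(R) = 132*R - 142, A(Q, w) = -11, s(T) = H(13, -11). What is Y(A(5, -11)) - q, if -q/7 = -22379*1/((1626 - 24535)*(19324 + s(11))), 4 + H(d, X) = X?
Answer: -705105553661/442349881 ≈ -1594.0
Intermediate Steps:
H(d, X) = -4 + X
s(T) = -15 (s(T) = -4 - 11 = -15)
Y(R) = -142 + 132*R
q = -156653/442349881 (q = -(-156653)/((1626 - 24535)*(19324 - 15)) = -(-156653)/((-22909*19309)) = -(-156653)/(-442349881) = -(-156653)*(-1)/442349881 = -7*22379/442349881 = -156653/442349881 ≈ -0.00035414)
Y(A(5, -11)) - q = (-142 + 132*(-11)) - 1*(-156653/442349881) = (-142 - 1452) + 156653/442349881 = -1594 + 156653/442349881 = -705105553661/442349881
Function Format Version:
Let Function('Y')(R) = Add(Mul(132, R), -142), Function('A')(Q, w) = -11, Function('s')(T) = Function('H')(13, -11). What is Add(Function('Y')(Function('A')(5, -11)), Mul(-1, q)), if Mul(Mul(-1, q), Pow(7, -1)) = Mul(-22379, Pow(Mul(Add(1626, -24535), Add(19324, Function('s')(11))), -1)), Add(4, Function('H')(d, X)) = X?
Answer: Rational(-705105553661, 442349881) ≈ -1594.0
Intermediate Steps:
Function('H')(d, X) = Add(-4, X)
Function('s')(T) = -15 (Function('s')(T) = Add(-4, -11) = -15)
Function('Y')(R) = Add(-142, Mul(132, R))
q = Rational(-156653, 442349881) (q = Mul(-7, Mul(-22379, Pow(Mul(Add(1626, -24535), Add(19324, -15)), -1))) = Mul(-7, Mul(-22379, Pow(Mul(-22909, 19309), -1))) = Mul(-7, Mul(-22379, Pow(-442349881, -1))) = Mul(-7, Mul(-22379, Rational(-1, 442349881))) = Mul(-7, Rational(22379, 442349881)) = Rational(-156653, 442349881) ≈ -0.00035414)
Add(Function('Y')(Function('A')(5, -11)), Mul(-1, q)) = Add(Add(-142, Mul(132, -11)), Mul(-1, Rational(-156653, 442349881))) = Add(Add(-142, -1452), Rational(156653, 442349881)) = Add(-1594, Rational(156653, 442349881)) = Rational(-705105553661, 442349881)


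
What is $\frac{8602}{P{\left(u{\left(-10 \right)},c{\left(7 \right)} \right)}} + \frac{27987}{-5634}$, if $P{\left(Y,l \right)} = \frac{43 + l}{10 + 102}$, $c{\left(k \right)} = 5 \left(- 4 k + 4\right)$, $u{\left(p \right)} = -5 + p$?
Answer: $- \frac{23506865}{1878} \approx -12517.0$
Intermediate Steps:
$c{\left(k \right)} = 20 - 20 k$ ($c{\left(k \right)} = 5 \left(4 - 4 k\right) = 20 - 20 k$)
$P{\left(Y,l \right)} = \frac{43}{112} + \frac{l}{112}$ ($P{\left(Y,l \right)} = \frac{43 + l}{112} = \left(43 + l\right) \frac{1}{112} = \frac{43}{112} + \frac{l}{112}$)
$\frac{8602}{P{\left(u{\left(-10 \right)},c{\left(7 \right)} \right)}} + \frac{27987}{-5634} = \frac{8602}{\frac{43}{112} + \frac{20 - 140}{112}} + \frac{27987}{-5634} = \frac{8602}{\frac{43}{112} + \frac{20 - 140}{112}} + 27987 \left(- \frac{1}{5634}\right) = \frac{8602}{\frac{43}{112} + \frac{1}{112} \left(-120\right)} - \frac{9329}{1878} = \frac{8602}{\frac{43}{112} - \frac{15}{14}} - \frac{9329}{1878} = \frac{8602}{- \frac{11}{16}} - \frac{9329}{1878} = 8602 \left(- \frac{16}{11}\right) - \frac{9329}{1878} = -12512 - \frac{9329}{1878} = - \frac{23506865}{1878}$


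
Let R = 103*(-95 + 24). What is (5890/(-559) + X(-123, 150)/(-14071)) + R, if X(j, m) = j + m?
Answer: -57604676940/7865689 ≈ -7323.5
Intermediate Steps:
R = -7313 (R = 103*(-71) = -7313)
(5890/(-559) + X(-123, 150)/(-14071)) + R = (5890/(-559) + (-123 + 150)/(-14071)) - 7313 = (5890*(-1/559) + 27*(-1/14071)) - 7313 = (-5890/559 - 27/14071) - 7313 = -82893283/7865689 - 7313 = -57604676940/7865689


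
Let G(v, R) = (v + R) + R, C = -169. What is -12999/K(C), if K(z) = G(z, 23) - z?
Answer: -12999/46 ≈ -282.59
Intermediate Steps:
G(v, R) = v + 2*R (G(v, R) = (R + v) + R = v + 2*R)
K(z) = 46 (K(z) = (z + 2*23) - z = (z + 46) - z = (46 + z) - z = 46)
-12999/K(C) = -12999/46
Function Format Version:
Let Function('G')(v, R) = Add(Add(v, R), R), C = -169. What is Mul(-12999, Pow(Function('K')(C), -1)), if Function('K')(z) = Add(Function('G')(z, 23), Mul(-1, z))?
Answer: Rational(-12999, 46) ≈ -282.59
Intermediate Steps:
Function('G')(v, R) = Add(v, Mul(2, R)) (Function('G')(v, R) = Add(Add(R, v), R) = Add(v, Mul(2, R)))
Function('K')(z) = 46 (Function('K')(z) = Add(Add(z, Mul(2, 23)), Mul(-1, z)) = Add(Add(z, 46), Mul(-1, z)) = Add(Add(46, z), Mul(-1, z)) = 46)
Mul(-12999, Pow(Function('K')(C), -1)) = Mul(-12999, Pow(46, -1)) = Mul(-12999, Rational(1, 46)) = Rational(-12999, 46)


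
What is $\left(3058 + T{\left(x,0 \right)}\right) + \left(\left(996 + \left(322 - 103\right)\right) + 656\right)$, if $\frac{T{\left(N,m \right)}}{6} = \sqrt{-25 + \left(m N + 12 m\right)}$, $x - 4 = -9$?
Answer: $4929 + 30 i \approx 4929.0 + 30.0 i$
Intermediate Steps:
$x = -5$ ($x = 4 - 9 = -5$)
$T{\left(N,m \right)} = 6 \sqrt{-25 + 12 m + N m}$ ($T{\left(N,m \right)} = 6 \sqrt{-25 + \left(m N + 12 m\right)} = 6 \sqrt{-25 + \left(N m + 12 m\right)} = 6 \sqrt{-25 + \left(12 m + N m\right)} = 6 \sqrt{-25 + 12 m + N m}$)
$\left(3058 + T{\left(x,0 \right)}\right) + \left(\left(996 + \left(322 - 103\right)\right) + 656\right) = \left(3058 + 6 \sqrt{-25 + 12 \cdot 0 - 0}\right) + \left(\left(996 + \left(322 - 103\right)\right) + 656\right) = \left(3058 + 6 \sqrt{-25 + 0 + 0}\right) + \left(\left(996 + 219\right) + 656\right) = \left(3058 + 6 \sqrt{-25}\right) + \left(1215 + 656\right) = \left(3058 + 6 \cdot 5 i\right) + 1871 = \left(3058 + 30 i\right) + 1871 = 4929 + 30 i$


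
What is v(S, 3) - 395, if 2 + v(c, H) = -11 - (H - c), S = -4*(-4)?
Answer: -395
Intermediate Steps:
S = 16
v(c, H) = -13 + c - H (v(c, H) = -2 + (-11 - (H - c)) = -2 + (-11 + (c - H)) = -2 + (-11 + c - H) = -13 + c - H)
v(S, 3) - 395 = (-13 + 16 - 1*3) - 395 = (-13 + 16 - 3) - 395 = 0 - 395 = -395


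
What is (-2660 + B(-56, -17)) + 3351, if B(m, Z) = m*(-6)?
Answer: 1027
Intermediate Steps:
B(m, Z) = -6*m
(-2660 + B(-56, -17)) + 3351 = (-2660 - 6*(-56)) + 3351 = (-2660 + 336) + 3351 = -2324 + 3351 = 1027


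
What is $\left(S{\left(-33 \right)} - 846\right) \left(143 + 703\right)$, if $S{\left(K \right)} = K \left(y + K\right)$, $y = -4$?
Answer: $317250$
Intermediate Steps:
$S{\left(K \right)} = K \left(-4 + K\right)$
$\left(S{\left(-33 \right)} - 846\right) \left(143 + 703\right) = \left(- 33 \left(-4 - 33\right) - 846\right) \left(143 + 703\right) = \left(\left(-33\right) \left(-37\right) - 846\right) 846 = \left(1221 - 846\right) 846 = 375 \cdot 846 = 317250$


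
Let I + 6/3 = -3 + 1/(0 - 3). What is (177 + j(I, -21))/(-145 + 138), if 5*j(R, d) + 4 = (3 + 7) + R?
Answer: -2657/105 ≈ -25.305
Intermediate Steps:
I = -16/3 (I = -2 + (-3 + 1/(0 - 3)) = -2 + (-3 + 1/(-3)) = -2 + (-3 - ⅓) = -2 - 10/3 = -16/3 ≈ -5.3333)
j(R, d) = 6/5 + R/5 (j(R, d) = -⅘ + ((3 + 7) + R)/5 = -⅘ + (10 + R)/5 = -⅘ + (2 + R/5) = 6/5 + R/5)
(177 + j(I, -21))/(-145 + 138) = (177 + (6/5 + (⅕)*(-16/3)))/(-145 + 138) = (177 + (6/5 - 16/15))/(-7) = (177 + 2/15)*(-⅐) = (2657/15)*(-⅐) = -2657/105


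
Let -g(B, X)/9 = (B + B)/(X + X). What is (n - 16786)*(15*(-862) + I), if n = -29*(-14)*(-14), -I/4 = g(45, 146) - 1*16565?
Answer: -87495933000/73 ≈ -1.1986e+9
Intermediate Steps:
g(B, X) = -9*B/X (g(B, X) = -9*(B + B)/(X + X) = -9*2*B/(2*X) = -9*2*B*1/(2*X) = -9*B/X)
I = 4837790/73 (I = -4*(-9*45/146 - 1*16565) = -4*(-9*45*1/146 - 16565) = -4*(-405/146 - 16565) = -4*(-2418895/146) = 4837790/73 ≈ 66271.)
n = -5684 (n = 406*(-14) = -5684)
(n - 16786)*(15*(-862) + I) = (-5684 - 16786)*(15*(-862) + 4837790/73) = -22470*(-12930 + 4837790/73) = -22470*3893900/73 = -87495933000/73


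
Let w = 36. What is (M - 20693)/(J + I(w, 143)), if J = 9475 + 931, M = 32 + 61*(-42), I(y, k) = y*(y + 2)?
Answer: -23223/11774 ≈ -1.9724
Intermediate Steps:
I(y, k) = y*(2 + y)
M = -2530 (M = 32 - 2562 = -2530)
J = 10406
(M - 20693)/(J + I(w, 143)) = (-2530 - 20693)/(10406 + 36*(2 + 36)) = -23223/(10406 + 36*38) = -23223/(10406 + 1368) = -23223/11774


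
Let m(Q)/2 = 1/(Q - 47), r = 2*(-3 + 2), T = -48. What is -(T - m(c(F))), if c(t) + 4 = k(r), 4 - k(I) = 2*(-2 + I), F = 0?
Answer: 1870/39 ≈ 47.949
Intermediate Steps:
r = -2 (r = 2*(-1) = -2)
k(I) = 8 - 2*I (k(I) = 4 - 2*(-2 + I) = 4 - (-4 + 2*I) = 4 + (4 - 2*I) = 8 - 2*I)
c(t) = 8 (c(t) = -4 + (8 - 2*(-2)) = -4 + (8 + 4) = -4 + 12 = 8)
m(Q) = 2/(-47 + Q) (m(Q) = 2/(Q - 47) = 2/(-47 + Q))
-(T - m(c(F))) = -(-48 - 2/(-47 + 8)) = -(-48 - 2/(-39)) = -(-48 - 2*(-1)/39) = -(-48 - 1*(-2/39)) = -(-48 + 2/39) = -1*(-1870/39) = 1870/39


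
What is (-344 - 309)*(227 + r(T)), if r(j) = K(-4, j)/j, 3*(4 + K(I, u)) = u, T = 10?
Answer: -2222812/15 ≈ -1.4819e+5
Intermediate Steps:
K(I, u) = -4 + u/3
r(j) = (-4 + j/3)/j
(-344 - 309)*(227 + r(T)) = (-344 - 309)*(227 + (⅓)*(-12 + 10)/10) = -653*(227 + (⅓)*(⅒)*(-2)) = -653*(227 - 1/15) = -653*3404/15 = -2222812/15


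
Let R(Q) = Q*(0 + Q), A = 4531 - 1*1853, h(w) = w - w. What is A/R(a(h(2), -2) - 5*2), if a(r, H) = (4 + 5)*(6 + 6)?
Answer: 1339/4802 ≈ 0.27884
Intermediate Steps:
h(w) = 0
A = 2678 (A = 4531 - 1853 = 2678)
a(r, H) = 108 (a(r, H) = 9*12 = 108)
R(Q) = Q² (R(Q) = Q*Q = Q²)
A/R(a(h(2), -2) - 5*2) = 2678/((108 - 5*2)²) = 2678/((108 - 10)²) = 2678/(98²) = 2678/9604 = 2678*(1/9604) = 1339/4802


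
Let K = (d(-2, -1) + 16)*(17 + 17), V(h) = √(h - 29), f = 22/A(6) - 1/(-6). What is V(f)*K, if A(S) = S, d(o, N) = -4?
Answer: 68*I*√906 ≈ 2046.8*I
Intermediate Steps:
f = 23/6 (f = 22/6 - 1/(-6) = 22*(⅙) - 1*(-⅙) = 11/3 + ⅙ = 23/6 ≈ 3.8333)
V(h) = √(-29 + h)
K = 408 (K = (-4 + 16)*(17 + 17) = 12*34 = 408)
V(f)*K = √(-29 + 23/6)*408 = √(-151/6)*408 = (I*√906/6)*408 = 68*I*√906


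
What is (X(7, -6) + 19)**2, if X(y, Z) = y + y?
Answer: 1089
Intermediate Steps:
X(y, Z) = 2*y
(X(7, -6) + 19)**2 = (2*7 + 19)**2 = (14 + 19)**2 = 33**2 = 1089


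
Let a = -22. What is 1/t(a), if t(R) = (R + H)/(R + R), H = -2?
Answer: 11/6 ≈ 1.8333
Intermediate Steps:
t(R) = (-2 + R)/(2*R) (t(R) = (R - 2)/(R + R) = (-2 + R)/((2*R)) = (-2 + R)*(1/(2*R)) = (-2 + R)/(2*R))
1/t(a) = 1/((1/2)*(-2 - 22)/(-22)) = 1/((1/2)*(-1/22)*(-24)) = 1/(6/11) = 11/6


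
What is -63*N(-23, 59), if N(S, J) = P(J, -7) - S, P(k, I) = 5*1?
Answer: -1764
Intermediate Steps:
P(k, I) = 5
N(S, J) = 5 - S
-63*N(-23, 59) = -63*(5 - 1*(-23)) = -63*(5 + 23) = -63*28 = -1764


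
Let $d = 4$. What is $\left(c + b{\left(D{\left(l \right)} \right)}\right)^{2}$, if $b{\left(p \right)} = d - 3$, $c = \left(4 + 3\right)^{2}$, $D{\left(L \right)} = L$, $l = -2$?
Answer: $2500$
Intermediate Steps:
$c = 49$ ($c = 7^{2} = 49$)
$b{\left(p \right)} = 1$ ($b{\left(p \right)} = 4 - 3 = 1$)
$\left(c + b{\left(D{\left(l \right)} \right)}\right)^{2} = \left(49 + 1\right)^{2} = 50^{2} = 2500$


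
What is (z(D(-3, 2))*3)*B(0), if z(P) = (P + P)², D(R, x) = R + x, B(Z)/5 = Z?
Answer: 0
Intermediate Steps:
B(Z) = 5*Z
z(P) = 4*P² (z(P) = (2*P)² = 4*P²)
(z(D(-3, 2))*3)*B(0) = ((4*(-3 + 2)²)*3)*(5*0) = ((4*(-1)²)*3)*0 = ((4*1)*3)*0 = (4*3)*0 = 12*0 = 0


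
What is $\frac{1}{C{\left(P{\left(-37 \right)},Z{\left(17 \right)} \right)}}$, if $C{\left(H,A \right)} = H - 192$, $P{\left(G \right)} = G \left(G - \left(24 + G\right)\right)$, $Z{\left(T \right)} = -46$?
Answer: $\frac{1}{696} \approx 0.0014368$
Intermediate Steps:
$P{\left(G \right)} = - 24 G$ ($P{\left(G \right)} = G \left(-24\right) = - 24 G$)
$C{\left(H,A \right)} = -192 + H$
$\frac{1}{C{\left(P{\left(-37 \right)},Z{\left(17 \right)} \right)}} = \frac{1}{-192 - -888} = \frac{1}{-192 + 888} = \frac{1}{696}$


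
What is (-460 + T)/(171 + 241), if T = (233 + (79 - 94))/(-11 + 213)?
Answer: -46351/41612 ≈ -1.1139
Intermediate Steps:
T = 109/101 (T = (233 - 15)/202 = 218*(1/202) = 109/101 ≈ 1.0792)
(-460 + T)/(171 + 241) = (-460 + 109/101)/(171 + 241) = -46351/101/412 = -46351/101*1/412 = -46351/41612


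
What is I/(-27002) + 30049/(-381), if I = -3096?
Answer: -405101761/5143881 ≈ -78.754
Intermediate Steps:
I/(-27002) + 30049/(-381) = -3096/(-27002) + 30049/(-381) = -3096*(-1/27002) + 30049*(-1/381) = 1548/13501 - 30049/381 = -405101761/5143881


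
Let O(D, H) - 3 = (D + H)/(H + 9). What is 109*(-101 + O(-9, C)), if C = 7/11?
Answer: -571160/53 ≈ -10777.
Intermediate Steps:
C = 7/11 (C = 7*(1/11) = 7/11 ≈ 0.63636)
O(D, H) = 3 + (D + H)/(9 + H) (O(D, H) = 3 + (D + H)/(H + 9) = 3 + (D + H)/(9 + H))
109*(-101 + O(-9, C)) = 109*(-101 + (27 - 9 + 4*(7/11))/(9 + 7/11)) = 109*(-101 + (27 - 9 + 28/11)/(106/11)) = 109*(-101 + (11/106)*(226/11)) = 109*(-101 + 113/53) = 109*(-5240/53) = -571160/53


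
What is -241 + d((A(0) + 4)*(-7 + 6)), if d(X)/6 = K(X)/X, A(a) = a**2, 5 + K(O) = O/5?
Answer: -2323/10 ≈ -232.30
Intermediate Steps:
K(O) = -5 + O/5
d(X) = 6*(-5 + X/5)/X (d(X) = 6*((-5 + X/5)/X) = 6*(-5 + X/5)/X)
-241 + d((A(0) + 4)*(-7 + 6)) = -241 + (6/5 - 30*1/((-7 + 6)*(0**2 + 4))) = -241 + (6/5 - 30*(-1/(0 + 4))) = -241 + (6/5 - 30/(4*(-1))) = -241 + (6/5 - 30/(-4)) = -241 + (6/5 - 30*(-1/4)) = -241 + (6/5 + 15/2) = -241 + 87/10 = -2323/10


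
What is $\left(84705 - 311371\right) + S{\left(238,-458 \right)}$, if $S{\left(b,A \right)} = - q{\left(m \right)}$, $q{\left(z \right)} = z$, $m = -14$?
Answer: $-226652$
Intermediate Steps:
$S{\left(b,A \right)} = 14$ ($S{\left(b,A \right)} = \left(-1\right) \left(-14\right) = 14$)
$\left(84705 - 311371\right) + S{\left(238,-458 \right)} = \left(84705 - 311371\right) + 14 = -226666 + 14 = -226652$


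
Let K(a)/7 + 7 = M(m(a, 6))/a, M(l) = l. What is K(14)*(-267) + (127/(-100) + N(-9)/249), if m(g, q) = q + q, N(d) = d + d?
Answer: 95281159/8300 ≈ 11480.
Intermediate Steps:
N(d) = 2*d
m(g, q) = 2*q
K(a) = -49 + 84/a (K(a) = -49 + 7*((2*6)/a) = -49 + 7*(12/a) = -49 + 84/a)
K(14)*(-267) + (127/(-100) + N(-9)/249) = (-49 + 84/14)*(-267) + (127/(-100) + (2*(-9))/249) = (-49 + 84*(1/14))*(-267) + (127*(-1/100) - 18*1/249) = (-49 + 6)*(-267) + (-127/100 - 6/83) = -43*(-267) - 11141/8300 = 11481 - 11141/8300 = 95281159/8300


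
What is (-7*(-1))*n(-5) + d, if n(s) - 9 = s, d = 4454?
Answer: 4482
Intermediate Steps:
n(s) = 9 + s
(-7*(-1))*n(-5) + d = (-7*(-1))*(9 - 5) + 4454 = 7*4 + 4454 = 28 + 4454 = 4482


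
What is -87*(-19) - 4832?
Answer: -3179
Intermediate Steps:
-87*(-19) - 4832 = 1653 - 4832 = -3179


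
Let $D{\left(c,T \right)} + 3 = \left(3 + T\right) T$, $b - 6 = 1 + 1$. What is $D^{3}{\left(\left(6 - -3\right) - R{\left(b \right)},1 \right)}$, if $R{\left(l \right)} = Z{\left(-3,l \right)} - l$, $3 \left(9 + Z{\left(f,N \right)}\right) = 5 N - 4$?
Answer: $1$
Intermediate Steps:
$Z{\left(f,N \right)} = - \frac{31}{3} + \frac{5 N}{3}$ ($Z{\left(f,N \right)} = -9 + \frac{5 N - 4}{3} = -9 + \frac{-4 + 5 N}{3} = -9 + \left(- \frac{4}{3} + \frac{5 N}{3}\right) = - \frac{31}{3} + \frac{5 N}{3}$)
$b = 8$ ($b = 6 + \left(1 + 1\right) = 6 + 2 = 8$)
$R{\left(l \right)} = - \frac{31}{3} + \frac{2 l}{3}$ ($R{\left(l \right)} = \left(- \frac{31}{3} + \frac{5 l}{3}\right) - l = - \frac{31}{3} + \frac{2 l}{3}$)
$D{\left(c,T \right)} = -3 + T \left(3 + T\right)$ ($D{\left(c,T \right)} = -3 + \left(3 + T\right) T = -3 + T \left(3 + T\right)$)
$D^{3}{\left(\left(6 - -3\right) - R{\left(b \right)},1 \right)} = \left(-3 + 1^{2} + 3 \cdot 1\right)^{3} = \left(-3 + 1 + 3\right)^{3} = 1^{3} = 1$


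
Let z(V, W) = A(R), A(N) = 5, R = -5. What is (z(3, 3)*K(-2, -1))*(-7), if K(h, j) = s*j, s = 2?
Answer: 70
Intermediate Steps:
z(V, W) = 5
K(h, j) = 2*j
(z(3, 3)*K(-2, -1))*(-7) = (5*(2*(-1)))*(-7) = (5*(-2))*(-7) = -10*(-7) = 70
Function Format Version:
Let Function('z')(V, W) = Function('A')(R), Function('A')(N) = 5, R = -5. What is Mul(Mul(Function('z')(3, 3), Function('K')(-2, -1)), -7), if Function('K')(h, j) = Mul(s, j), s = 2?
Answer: 70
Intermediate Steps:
Function('z')(V, W) = 5
Function('K')(h, j) = Mul(2, j)
Mul(Mul(Function('z')(3, 3), Function('K')(-2, -1)), -7) = Mul(Mul(5, Mul(2, -1)), -7) = Mul(Mul(5, -2), -7) = Mul(-10, -7) = 70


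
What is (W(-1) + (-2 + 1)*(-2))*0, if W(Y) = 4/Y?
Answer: 0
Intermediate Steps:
(W(-1) + (-2 + 1)*(-2))*0 = (4/(-1) + (-2 + 1)*(-2))*0 = (4*(-1) - 1*(-2))*0 = (-4 + 2)*0 = -2*0 = 0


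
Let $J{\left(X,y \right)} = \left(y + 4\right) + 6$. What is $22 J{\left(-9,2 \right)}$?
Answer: $264$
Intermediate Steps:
$J{\left(X,y \right)} = 10 + y$ ($J{\left(X,y \right)} = \left(4 + y\right) + 6 = 10 + y$)
$22 J{\left(-9,2 \right)} = 22 \left(10 + 2\right) = 22 \cdot 12 = 264$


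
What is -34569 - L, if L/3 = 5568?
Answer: -51273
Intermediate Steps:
L = 16704 (L = 3*5568 = 16704)
-34569 - L = -34569 - 1*16704 = -34569 - 16704 = -51273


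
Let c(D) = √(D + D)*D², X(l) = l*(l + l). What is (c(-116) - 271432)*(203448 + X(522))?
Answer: -203144051712 + 20141371392*I*√58 ≈ -2.0314e+11 + 1.5339e+11*I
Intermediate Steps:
X(l) = 2*l² (X(l) = l*(2*l) = 2*l²)
c(D) = √2*D^(5/2) (c(D) = √(2*D)*D² = (√2*√D)*D² = √2*D^(5/2))
(c(-116) - 271432)*(203448 + X(522)) = (√2*(-116)^(5/2) - 271432)*(203448 + 2*522²) = (√2*(26912*I*√29) - 271432)*(203448 + 2*272484) = (26912*I*√58 - 271432)*(203448 + 544968) = (-271432 + 26912*I*√58)*748416 = -203144051712 + 20141371392*I*√58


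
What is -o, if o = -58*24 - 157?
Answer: 1549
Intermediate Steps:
o = -1549 (o = -1392 - 157 = -1549)
-o = -1*(-1549) = 1549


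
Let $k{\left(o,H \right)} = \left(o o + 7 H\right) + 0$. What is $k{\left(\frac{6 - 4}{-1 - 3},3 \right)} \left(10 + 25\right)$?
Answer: $\frac{2975}{4} \approx 743.75$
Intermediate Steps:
$k{\left(o,H \right)} = o^{2} + 7 H$ ($k{\left(o,H \right)} = \left(o^{2} + 7 H\right) + 0 = o^{2} + 7 H$)
$k{\left(\frac{6 - 4}{-1 - 3},3 \right)} \left(10 + 25\right) = \left(\left(\frac{6 - 4}{-1 - 3}\right)^{2} + 7 \cdot 3\right) \left(10 + 25\right) = \left(\left(\frac{2}{-4}\right)^{2} + 21\right) 35 = \left(\left(2 \left(- \frac{1}{4}\right)\right)^{2} + 21\right) 35 = \left(\left(- \frac{1}{2}\right)^{2} + 21\right) 35 = \left(\frac{1}{4} + 21\right) 35 = \frac{85}{4} \cdot 35 = \frac{2975}{4}$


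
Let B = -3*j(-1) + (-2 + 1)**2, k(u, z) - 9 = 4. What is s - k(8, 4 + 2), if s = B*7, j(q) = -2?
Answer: 36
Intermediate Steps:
k(u, z) = 13 (k(u, z) = 9 + 4 = 13)
B = 7 (B = -3*(-2) + (-2 + 1)**2 = 6 + (-1)**2 = 6 + 1 = 7)
s = 49 (s = 7*7 = 49)
s - k(8, 4 + 2) = 49 - 1*13 = 49 - 13 = 36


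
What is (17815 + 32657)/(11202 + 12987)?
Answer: 16824/8063 ≈ 2.0866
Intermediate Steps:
(17815 + 32657)/(11202 + 12987) = 50472/24189 = 50472*(1/24189) = 16824/8063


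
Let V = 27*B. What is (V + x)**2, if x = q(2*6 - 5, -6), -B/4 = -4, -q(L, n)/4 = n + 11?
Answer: 169744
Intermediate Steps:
q(L, n) = -44 - 4*n (q(L, n) = -4*(n + 11) = -4*(11 + n) = -44 - 4*n)
B = 16 (B = -4*(-4) = 16)
x = -20 (x = -44 - 4*(-6) = -44 + 24 = -20)
V = 432 (V = 27*16 = 432)
(V + x)**2 = (432 - 20)**2 = 412**2 = 169744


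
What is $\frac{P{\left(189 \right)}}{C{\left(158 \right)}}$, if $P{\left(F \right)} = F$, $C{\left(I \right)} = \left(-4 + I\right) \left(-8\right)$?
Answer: $- \frac{27}{176} \approx -0.15341$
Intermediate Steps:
$C{\left(I \right)} = 32 - 8 I$
$\frac{P{\left(189 \right)}}{C{\left(158 \right)}} = \frac{189}{32 - 1264} = \frac{189}{-1232} = 189 \left(- \frac{1}{1232}\right) = - \frac{27}{176}$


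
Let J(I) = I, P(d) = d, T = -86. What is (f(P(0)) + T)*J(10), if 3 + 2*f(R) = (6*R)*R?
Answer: -875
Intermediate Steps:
f(R) = -3/2 + 3*R² (f(R) = -3/2 + ((6*R)*R)/2 = -3/2 + (6*R²)/2 = -3/2 + 3*R²)
(f(P(0)) + T)*J(10) = ((-3/2 + 3*0²) - 86)*10 = ((-3/2 + 3*0) - 86)*10 = ((-3/2 + 0) - 86)*10 = (-3/2 - 86)*10 = -175/2*10 = -875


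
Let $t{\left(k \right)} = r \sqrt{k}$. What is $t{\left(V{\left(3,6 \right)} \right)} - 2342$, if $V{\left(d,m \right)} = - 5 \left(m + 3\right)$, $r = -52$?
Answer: $-2342 - 156 i \sqrt{5} \approx -2342.0 - 348.83 i$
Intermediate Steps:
$V{\left(d,m \right)} = -15 - 5 m$ ($V{\left(d,m \right)} = - 5 \left(3 + m\right) = -15 - 5 m$)
$t{\left(k \right)} = - 52 \sqrt{k}$
$t{\left(V{\left(3,6 \right)} \right)} - 2342 = - 52 \sqrt{-15 - 30} - 2342 = - 52 \sqrt{-45} - 2342 = - 52 \cdot 3 i \sqrt{5} - 2342 = - 156 i \sqrt{5} - 2342 = -2342 - 156 i \sqrt{5}$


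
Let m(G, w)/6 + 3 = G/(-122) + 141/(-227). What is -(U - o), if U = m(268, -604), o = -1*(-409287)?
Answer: 5667880449/13847 ≈ 4.0932e+5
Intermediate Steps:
m(G, w) = -4932/227 - 3*G/61 (m(G, w) = -18 + 6*(G/(-122) + 141/(-227)) = -18 + 6*(G*(-1/122) + 141*(-1/227)) = -18 + 6*(-G/122 - 141/227) = -18 + 6*(-141/227 - G/122) = -18 + (-846/227 - 3*G/61) = -4932/227 - 3*G/61)
o = 409287
U = -483360/13847 (U = -4932/227 - 3/61*268 = -4932/227 - 804/61 = -483360/13847 ≈ -34.907)
-(U - o) = -(-483360/13847 - 1*409287) = -(-483360/13847 - 409287) = -1*(-5667880449/13847) = 5667880449/13847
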